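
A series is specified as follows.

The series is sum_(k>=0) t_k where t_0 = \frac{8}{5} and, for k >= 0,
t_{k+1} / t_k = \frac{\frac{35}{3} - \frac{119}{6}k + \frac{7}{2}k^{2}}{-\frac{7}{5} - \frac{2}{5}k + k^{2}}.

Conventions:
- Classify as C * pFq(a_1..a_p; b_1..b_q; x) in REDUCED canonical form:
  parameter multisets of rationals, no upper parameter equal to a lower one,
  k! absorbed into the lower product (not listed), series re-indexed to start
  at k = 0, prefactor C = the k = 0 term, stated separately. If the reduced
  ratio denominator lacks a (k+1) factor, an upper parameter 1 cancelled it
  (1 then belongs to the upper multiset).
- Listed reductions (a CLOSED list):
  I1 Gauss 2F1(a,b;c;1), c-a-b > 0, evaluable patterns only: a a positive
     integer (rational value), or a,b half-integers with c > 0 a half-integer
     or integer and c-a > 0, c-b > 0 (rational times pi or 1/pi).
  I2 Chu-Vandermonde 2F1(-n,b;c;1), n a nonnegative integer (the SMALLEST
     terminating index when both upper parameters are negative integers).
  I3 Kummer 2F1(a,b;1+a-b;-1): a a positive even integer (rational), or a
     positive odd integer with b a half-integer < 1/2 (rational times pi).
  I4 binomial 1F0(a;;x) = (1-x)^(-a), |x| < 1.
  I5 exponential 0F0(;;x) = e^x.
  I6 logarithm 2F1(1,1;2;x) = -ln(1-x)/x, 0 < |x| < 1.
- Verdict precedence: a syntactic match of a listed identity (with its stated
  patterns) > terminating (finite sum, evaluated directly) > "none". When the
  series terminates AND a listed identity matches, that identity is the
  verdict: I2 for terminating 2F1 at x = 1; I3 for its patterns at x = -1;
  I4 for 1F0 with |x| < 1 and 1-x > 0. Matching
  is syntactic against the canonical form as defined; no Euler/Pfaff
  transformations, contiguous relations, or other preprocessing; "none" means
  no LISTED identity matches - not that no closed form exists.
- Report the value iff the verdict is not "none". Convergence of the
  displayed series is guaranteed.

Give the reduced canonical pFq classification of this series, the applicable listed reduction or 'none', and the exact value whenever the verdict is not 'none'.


First insight: from the first term \frac{8}{5}: roots of the ratio polynomials (prefactor 8/5) are the negated parameters.
Step ratio: r(k) = \frac{7}{2} * (k-5) (k-\frac{2}{3}) / [(k-\frac{7}{5}) (k+1)] - rational in k, leading ratio \frac{7}{2}; with t_0 = \frac{8}{5}, classification follows.

With C = \frac{8}{5}: the canonical form is 2F1(-5, -\frac{2}{3}; -\frac{7}{5}; \frac{7}{2}). Verdict: terminating - upper -5 stops the sum at k = 5; the 6 terms are added exactly. Sum: \frac{16920391}{47385}.


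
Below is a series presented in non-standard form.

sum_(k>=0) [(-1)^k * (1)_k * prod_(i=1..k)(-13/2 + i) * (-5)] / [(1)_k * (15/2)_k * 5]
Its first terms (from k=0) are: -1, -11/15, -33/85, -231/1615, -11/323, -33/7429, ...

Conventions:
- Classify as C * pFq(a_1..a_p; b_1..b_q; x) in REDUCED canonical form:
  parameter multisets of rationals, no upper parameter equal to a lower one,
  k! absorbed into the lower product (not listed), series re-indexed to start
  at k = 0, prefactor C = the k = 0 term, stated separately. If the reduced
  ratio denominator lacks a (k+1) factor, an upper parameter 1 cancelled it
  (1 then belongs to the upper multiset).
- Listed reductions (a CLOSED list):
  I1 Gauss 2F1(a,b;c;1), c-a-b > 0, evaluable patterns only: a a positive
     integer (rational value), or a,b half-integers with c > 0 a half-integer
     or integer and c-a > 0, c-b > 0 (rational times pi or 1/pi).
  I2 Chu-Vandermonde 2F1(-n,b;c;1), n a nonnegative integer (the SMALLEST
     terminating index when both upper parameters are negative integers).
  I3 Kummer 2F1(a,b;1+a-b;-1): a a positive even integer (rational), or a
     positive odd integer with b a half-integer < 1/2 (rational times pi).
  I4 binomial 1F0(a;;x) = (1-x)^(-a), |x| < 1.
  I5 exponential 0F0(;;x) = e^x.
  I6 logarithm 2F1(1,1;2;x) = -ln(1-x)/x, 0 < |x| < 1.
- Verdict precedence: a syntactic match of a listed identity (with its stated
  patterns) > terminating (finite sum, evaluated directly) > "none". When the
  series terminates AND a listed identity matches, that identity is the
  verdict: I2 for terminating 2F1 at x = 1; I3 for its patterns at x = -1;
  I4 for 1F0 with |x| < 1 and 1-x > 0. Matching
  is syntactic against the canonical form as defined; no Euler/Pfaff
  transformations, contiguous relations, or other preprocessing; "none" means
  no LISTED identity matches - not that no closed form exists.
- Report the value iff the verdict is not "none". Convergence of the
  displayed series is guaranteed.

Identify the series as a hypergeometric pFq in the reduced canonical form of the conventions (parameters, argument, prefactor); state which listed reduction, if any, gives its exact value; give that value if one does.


This is -1 * 2F1(-11/2, 1; 15/2; -1) in reduced canonical form. Verdict: this is Kummer (I3) (x = -1; c = 15/2 equals 1+a-b for upper {-11/2, 1}: listed pattern). Hence: (-3003/4096) * pi.

The tell: x = (-1) and (1)_k (C = -1, x = -1) is k! itself.
Term ratio: r(k) = (-1) * (k-11/2) (k+1) / [(k+15/2) (k+1)] - rational; roots negated = parameters, x = (-1), C = -1.


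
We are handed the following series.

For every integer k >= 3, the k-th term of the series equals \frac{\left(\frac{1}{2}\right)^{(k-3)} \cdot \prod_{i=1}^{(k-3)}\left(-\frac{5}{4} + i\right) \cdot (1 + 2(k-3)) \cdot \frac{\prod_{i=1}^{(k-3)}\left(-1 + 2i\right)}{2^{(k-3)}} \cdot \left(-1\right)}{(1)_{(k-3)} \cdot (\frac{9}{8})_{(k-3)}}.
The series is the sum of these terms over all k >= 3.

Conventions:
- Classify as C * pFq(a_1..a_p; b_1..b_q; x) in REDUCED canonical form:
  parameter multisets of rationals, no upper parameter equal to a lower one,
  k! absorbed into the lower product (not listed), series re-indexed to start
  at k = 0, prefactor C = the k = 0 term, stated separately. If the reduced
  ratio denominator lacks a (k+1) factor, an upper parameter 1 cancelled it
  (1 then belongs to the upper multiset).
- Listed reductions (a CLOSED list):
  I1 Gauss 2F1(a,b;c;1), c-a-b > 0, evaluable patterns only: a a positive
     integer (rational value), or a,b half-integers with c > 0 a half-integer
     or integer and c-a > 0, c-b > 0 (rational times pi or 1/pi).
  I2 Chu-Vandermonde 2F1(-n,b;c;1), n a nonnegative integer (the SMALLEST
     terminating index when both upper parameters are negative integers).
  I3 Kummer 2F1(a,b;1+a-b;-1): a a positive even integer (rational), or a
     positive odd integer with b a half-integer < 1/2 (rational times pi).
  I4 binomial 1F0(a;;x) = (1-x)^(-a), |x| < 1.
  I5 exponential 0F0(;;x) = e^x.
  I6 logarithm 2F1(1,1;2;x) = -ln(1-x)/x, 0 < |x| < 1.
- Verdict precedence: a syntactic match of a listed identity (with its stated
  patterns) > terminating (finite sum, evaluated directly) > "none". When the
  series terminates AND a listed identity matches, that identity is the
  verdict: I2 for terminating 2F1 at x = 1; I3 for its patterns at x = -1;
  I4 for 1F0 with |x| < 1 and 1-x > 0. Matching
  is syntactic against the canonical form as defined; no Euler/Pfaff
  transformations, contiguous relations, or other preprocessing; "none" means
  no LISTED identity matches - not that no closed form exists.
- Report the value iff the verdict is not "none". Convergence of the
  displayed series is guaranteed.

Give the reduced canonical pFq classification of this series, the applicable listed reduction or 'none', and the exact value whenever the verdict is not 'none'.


Classification (C = -1): 2F1 with upper {-\frac{1}{4}, \frac{3}{2}}, lower {\frac{9}{8}}, argument x = \frac{1}{2}. Verdict: none (x = \frac{1}{2}): each listed identity misses the multisets {-\frac{1}{4}, \frac{3}{2}} ; {\frac{9}{8}}.

Structural cue: x = \frac{1}{2} and the (2k+1) factor (C = -1) shifts (1/2)_k to (3/2)_k.
Step ratio: r(k) = \frac{1}{2} * (k-\frac{1}{4}) (k+\frac{3}{2}) / [(k+\frac{9}{8}) (k+1)] ; factor over Q: parameters, x = \frac{1}{2}, and C = -1.


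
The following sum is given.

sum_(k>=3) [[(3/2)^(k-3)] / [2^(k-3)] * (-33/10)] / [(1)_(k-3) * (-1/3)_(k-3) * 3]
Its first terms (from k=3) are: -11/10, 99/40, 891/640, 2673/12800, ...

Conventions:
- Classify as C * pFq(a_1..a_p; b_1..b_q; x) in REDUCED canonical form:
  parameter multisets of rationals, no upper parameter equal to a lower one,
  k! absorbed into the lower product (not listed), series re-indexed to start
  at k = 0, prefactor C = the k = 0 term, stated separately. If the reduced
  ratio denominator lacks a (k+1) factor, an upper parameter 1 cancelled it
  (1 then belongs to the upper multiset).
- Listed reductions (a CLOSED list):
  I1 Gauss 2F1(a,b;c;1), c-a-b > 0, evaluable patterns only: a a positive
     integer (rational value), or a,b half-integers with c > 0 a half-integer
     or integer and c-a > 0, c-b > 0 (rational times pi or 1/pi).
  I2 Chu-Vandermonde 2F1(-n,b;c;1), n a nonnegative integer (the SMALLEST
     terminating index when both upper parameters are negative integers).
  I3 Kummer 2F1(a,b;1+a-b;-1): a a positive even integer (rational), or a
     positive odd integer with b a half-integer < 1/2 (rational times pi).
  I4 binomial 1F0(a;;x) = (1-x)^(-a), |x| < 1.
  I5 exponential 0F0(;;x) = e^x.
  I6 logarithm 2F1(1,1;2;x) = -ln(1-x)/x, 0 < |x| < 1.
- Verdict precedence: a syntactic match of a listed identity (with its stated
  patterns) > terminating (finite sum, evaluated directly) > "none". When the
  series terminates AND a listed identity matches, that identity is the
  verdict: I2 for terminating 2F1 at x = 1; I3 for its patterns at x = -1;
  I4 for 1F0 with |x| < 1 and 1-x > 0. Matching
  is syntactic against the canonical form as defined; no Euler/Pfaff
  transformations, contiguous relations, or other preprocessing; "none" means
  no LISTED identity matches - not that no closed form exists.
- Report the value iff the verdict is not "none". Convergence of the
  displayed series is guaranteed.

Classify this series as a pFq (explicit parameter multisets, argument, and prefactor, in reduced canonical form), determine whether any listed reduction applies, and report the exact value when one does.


The series (x = 3/4) is 0F1: upper {-}, lower {-1/3}, prefactor -11/10. Verdict: no listed reduction: x = 3/4 and upper {-} fail every I1-I6 pattern.

First insight: t_0 = -11/10 here, and the two k-th powers (C = -11/10, x = 3/4) combine into one argument.
Consecutive-term ratio: r(k) = (3/4) * 1 / [(k-1/3) (k+1)] ; factor over Q: parameters, x = (3/4), and C = -11/10.


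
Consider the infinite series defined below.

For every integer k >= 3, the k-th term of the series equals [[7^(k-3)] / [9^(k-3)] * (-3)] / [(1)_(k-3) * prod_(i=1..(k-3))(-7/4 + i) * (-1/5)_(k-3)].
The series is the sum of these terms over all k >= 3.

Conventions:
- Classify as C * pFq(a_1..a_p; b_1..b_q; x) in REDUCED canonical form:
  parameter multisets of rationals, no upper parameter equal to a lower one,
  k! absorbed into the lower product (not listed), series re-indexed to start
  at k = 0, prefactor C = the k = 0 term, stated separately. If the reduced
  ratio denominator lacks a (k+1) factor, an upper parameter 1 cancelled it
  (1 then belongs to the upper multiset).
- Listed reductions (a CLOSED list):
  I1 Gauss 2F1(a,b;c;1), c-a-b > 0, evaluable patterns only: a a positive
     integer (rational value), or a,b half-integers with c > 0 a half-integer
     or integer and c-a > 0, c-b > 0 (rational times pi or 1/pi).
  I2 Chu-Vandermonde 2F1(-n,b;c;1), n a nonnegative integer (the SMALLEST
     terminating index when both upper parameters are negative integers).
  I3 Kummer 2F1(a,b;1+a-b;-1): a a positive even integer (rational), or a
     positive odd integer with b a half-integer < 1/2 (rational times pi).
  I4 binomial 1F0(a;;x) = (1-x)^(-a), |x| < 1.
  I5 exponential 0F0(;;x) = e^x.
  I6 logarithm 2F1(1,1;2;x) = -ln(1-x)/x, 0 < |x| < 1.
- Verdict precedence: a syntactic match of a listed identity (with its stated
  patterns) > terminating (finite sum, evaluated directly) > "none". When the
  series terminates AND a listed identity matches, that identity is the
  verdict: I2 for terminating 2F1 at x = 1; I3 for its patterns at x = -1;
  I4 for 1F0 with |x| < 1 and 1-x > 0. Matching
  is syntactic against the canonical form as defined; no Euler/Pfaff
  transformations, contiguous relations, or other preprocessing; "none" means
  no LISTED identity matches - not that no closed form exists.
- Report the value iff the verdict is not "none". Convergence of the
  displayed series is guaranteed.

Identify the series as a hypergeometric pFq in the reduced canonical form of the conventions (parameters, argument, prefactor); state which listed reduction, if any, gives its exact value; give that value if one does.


Prefactor -3, argument 7/9: 0F2 with upper {-} over lower {-3/4, -1/5}. Verdict: none. A 0F2 with upper {-} fits none of I1-I6 at x = 7/9; the sum runs forever.

First insight: with t_0 = -3, (1)_k (C = -3) is k! itself.
Step ratio: r(k) = (7/9) * 1 / [(k-3/4) (k-1/5) (k+1)] ; factor over Q: parameters, x = (7/9), and C = -3.


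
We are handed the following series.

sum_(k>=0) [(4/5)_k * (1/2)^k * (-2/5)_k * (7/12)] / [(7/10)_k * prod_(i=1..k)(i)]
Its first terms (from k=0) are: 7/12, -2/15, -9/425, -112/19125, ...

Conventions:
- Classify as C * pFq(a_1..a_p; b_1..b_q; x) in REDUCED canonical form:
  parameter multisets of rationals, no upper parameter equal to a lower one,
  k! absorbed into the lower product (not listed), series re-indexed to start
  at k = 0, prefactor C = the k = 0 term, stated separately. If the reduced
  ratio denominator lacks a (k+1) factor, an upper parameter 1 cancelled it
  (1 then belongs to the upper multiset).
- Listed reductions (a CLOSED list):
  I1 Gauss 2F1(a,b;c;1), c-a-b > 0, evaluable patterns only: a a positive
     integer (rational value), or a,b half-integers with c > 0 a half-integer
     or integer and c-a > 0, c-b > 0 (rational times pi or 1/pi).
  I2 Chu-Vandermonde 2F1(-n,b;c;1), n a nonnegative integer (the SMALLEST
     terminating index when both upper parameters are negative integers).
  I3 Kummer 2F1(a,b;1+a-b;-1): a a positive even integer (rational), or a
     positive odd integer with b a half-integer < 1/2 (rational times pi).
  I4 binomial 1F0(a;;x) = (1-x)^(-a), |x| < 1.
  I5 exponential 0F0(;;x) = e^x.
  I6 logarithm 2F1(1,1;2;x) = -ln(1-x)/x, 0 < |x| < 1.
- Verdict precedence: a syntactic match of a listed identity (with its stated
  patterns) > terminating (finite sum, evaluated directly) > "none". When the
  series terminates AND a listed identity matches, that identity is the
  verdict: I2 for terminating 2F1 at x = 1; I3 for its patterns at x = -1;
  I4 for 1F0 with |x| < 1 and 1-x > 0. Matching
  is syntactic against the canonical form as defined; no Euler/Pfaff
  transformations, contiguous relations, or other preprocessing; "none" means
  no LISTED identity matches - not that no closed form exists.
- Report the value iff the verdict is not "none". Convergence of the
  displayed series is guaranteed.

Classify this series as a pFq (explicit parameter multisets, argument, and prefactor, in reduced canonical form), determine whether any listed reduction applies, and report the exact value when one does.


Canonical form: C = 7/12 times 2F1 with upper {-2/5, 4/5}, lower {7/10}, x = 1/2. Verdict: no listed reduction: x = 1/2 and upper {-2/5, 4/5} fail every I1-I6 pattern.

The tell: t_0 = 7/12 here, and the product of the first k integers (C = 7/12, x = 1/2) is k!.
Adjacent-term ratio: r(k) = (1/2) * (k-2/5) (k+4/5) / [(k+7/10) (k+1)] - rational; roots negated = parameters, x = (1/2), C = 7/12.


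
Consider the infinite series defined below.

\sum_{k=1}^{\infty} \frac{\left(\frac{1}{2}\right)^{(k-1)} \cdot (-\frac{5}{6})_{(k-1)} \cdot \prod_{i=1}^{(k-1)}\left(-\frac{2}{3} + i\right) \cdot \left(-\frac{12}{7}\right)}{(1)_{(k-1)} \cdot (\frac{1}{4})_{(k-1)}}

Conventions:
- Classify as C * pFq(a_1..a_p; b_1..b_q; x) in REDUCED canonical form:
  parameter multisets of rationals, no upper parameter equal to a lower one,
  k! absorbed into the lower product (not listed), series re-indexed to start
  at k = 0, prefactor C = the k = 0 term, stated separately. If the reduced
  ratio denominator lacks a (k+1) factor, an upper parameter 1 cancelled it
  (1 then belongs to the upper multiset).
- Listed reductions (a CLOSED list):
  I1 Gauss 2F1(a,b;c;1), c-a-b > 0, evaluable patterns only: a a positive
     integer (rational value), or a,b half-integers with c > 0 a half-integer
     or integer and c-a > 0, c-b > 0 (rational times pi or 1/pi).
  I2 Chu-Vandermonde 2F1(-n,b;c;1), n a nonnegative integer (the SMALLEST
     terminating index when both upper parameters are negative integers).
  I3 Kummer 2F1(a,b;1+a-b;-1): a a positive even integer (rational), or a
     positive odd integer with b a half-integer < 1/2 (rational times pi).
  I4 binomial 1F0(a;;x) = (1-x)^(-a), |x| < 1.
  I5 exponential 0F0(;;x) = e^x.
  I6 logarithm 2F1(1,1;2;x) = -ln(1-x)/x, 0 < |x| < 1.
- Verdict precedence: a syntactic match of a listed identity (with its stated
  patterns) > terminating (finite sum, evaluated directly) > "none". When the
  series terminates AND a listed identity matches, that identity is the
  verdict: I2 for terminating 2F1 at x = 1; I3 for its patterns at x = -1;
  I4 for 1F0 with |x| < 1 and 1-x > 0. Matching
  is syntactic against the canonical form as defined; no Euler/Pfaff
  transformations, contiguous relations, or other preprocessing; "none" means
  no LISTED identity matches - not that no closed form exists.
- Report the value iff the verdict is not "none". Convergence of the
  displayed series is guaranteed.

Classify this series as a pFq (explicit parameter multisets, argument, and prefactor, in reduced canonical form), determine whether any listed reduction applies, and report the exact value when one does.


This is -\frac{12}{7} * 2F1(-\frac{5}{6}, \frac{1}{3}; \frac{1}{4}; \frac{1}{2}) in reduced canonical form. Verdict: none. No listed pattern accepts 2F1(-\frac{5}{6}, \frac{1}{3}; \frac{1}{4}; \frac{1}{2}).

The tell: x = \frac{1}{2} and the running product (C = -12/7) telescopes to a rising factorial.
Adjacent-term ratio: r(k) = \frac{1}{2} * (k-\frac{5}{6}) (k+\frac{1}{3}) / [(k+\frac{1}{4}) (k+1)] - rational in k, leading ratio \frac{1}{2}; with t_0 = -\frac{12}{7}, classification follows.


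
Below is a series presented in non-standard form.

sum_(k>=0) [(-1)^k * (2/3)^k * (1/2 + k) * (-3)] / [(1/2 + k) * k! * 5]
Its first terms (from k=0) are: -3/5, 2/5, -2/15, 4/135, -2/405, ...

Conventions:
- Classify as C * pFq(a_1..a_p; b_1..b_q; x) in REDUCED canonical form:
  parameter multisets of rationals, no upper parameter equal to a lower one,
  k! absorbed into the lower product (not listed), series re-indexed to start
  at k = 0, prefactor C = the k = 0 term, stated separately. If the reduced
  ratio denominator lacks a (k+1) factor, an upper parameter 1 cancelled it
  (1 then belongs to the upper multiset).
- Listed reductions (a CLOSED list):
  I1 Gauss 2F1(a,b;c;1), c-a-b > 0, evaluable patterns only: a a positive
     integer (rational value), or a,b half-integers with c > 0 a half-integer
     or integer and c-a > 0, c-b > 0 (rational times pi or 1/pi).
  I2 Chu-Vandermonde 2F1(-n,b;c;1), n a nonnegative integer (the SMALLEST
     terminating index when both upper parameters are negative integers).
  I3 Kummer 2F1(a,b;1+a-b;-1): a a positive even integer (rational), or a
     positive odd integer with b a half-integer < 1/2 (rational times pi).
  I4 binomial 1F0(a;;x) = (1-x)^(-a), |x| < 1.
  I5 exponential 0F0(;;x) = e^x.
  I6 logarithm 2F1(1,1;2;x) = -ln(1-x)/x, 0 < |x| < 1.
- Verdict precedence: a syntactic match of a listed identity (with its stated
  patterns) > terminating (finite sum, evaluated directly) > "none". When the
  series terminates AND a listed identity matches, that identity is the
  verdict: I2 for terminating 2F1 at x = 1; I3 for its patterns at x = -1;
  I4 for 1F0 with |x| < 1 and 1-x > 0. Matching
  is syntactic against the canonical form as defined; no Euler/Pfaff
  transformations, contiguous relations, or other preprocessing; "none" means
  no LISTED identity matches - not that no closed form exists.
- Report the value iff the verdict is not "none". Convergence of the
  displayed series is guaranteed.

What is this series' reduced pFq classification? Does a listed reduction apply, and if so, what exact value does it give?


With C = -3/5: the canonical form is 0F0(-; -; -2/3). Verdict: the exponential series (I5) matches (the 0F0 exponential series at x = -2/3). Value: (-3/5) * e^(-2/3).

Structural cue: from the first term -3/5: the constant factors (C = -3/5) combine into one prefactor.
Ratio: r(k) = (-2/3) * 1 / [(k+1)] - poly over poly, x = (-2/3) from leading terms; C = -3/5 at k = 0.


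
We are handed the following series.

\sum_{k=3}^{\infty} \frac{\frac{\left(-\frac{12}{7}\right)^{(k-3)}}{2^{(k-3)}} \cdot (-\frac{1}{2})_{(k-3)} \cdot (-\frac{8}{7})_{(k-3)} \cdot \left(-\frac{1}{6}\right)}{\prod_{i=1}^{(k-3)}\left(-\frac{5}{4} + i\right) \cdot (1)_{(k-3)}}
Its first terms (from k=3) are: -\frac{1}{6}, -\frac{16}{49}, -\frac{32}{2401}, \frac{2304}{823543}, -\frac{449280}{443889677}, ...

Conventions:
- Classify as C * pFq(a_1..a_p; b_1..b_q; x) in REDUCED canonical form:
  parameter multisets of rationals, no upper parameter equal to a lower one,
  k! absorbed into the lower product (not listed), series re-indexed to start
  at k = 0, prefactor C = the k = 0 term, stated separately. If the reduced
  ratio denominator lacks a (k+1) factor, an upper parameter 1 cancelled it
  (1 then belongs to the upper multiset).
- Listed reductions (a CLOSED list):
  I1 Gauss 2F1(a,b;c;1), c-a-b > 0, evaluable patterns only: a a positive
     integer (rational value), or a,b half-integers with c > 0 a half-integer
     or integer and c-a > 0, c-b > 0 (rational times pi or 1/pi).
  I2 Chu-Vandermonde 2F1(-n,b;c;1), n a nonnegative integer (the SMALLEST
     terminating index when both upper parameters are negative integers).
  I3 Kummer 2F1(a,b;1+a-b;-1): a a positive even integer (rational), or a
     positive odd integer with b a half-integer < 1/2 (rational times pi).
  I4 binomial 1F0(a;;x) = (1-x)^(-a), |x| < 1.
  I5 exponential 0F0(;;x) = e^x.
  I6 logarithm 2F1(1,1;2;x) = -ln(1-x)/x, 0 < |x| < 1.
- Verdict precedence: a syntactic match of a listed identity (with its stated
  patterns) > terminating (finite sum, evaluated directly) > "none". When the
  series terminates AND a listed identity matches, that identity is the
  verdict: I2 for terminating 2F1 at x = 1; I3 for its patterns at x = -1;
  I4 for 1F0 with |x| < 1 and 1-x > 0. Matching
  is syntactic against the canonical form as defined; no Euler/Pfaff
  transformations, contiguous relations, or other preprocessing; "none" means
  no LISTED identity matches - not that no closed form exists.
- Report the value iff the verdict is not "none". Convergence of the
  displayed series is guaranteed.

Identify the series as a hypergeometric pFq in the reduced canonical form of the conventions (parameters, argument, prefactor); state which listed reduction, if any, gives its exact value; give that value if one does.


Classification (C = -\frac{1}{6}): 2F1 with upper {-\frac{8}{7}, -\frac{1}{2}}, lower {-\frac{1}{4}}, argument x = -\frac{6}{7}. Verdict: none. No listed pattern accepts 2F1(-\frac{8}{7}, -\frac{1}{2}; -\frac{1}{4}; -\frac{6}{7}).

Key step: t_0 = -\frac{1}{6} here, and the lower running product (prefactor -1/6) is a rising factorial.
Ratio: r(k) = -\frac{6}{7} * (k-\frac{8}{7}) (k-\frac{1}{2}) / [(k-\frac{1}{4}) (k+1)] ; factor over Q: parameters, x = -\frac{6}{7}, and C = -\frac{1}{6}.


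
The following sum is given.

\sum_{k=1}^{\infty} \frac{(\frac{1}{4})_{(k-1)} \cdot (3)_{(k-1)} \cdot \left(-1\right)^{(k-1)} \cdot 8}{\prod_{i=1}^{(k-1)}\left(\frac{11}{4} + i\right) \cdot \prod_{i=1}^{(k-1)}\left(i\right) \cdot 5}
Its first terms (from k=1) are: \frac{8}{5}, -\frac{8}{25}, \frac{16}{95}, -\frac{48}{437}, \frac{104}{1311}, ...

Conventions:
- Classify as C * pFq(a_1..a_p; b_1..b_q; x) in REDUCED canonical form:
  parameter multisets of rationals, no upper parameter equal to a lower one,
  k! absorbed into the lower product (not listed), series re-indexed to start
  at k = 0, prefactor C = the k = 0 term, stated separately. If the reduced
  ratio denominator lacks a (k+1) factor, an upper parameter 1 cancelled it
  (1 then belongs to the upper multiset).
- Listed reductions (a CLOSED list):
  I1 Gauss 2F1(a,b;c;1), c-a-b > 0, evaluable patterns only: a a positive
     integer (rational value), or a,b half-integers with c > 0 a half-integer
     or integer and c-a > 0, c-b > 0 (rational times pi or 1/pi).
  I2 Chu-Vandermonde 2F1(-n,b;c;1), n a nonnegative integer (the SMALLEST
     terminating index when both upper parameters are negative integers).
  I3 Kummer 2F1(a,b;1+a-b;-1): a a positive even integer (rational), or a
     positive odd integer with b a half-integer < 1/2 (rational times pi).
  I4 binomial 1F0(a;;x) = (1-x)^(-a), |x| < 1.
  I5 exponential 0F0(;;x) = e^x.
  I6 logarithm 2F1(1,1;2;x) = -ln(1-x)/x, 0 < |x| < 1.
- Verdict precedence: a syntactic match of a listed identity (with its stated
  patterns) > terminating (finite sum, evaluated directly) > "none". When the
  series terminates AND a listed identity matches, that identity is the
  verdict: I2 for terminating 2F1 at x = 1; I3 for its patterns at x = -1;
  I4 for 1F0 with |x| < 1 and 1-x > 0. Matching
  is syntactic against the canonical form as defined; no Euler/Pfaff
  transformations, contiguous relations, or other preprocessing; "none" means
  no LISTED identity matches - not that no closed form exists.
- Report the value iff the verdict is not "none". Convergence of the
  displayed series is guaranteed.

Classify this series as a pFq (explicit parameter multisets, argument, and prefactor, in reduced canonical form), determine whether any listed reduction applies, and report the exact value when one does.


With C = \frac{8}{5}: the canonical form is 2F1(\frac{1}{4}, 3; \frac{15}{4}; -1). Verdict: none here - no I1-I6 shape fits x = -1 with lower {\frac{15}{4}}.

The tell: t_0 being \frac{8}{5}, the product of the first k integers (C = 8/5) is k!.
Adjacent-term ratio: r(k) = -1 * (k+\frac{1}{4}) (k+3) / [(k+\frac{15}{4}) (k+1)] - rational in k. x = -1; t_0 = \frac{8}{5}; negate the roots.


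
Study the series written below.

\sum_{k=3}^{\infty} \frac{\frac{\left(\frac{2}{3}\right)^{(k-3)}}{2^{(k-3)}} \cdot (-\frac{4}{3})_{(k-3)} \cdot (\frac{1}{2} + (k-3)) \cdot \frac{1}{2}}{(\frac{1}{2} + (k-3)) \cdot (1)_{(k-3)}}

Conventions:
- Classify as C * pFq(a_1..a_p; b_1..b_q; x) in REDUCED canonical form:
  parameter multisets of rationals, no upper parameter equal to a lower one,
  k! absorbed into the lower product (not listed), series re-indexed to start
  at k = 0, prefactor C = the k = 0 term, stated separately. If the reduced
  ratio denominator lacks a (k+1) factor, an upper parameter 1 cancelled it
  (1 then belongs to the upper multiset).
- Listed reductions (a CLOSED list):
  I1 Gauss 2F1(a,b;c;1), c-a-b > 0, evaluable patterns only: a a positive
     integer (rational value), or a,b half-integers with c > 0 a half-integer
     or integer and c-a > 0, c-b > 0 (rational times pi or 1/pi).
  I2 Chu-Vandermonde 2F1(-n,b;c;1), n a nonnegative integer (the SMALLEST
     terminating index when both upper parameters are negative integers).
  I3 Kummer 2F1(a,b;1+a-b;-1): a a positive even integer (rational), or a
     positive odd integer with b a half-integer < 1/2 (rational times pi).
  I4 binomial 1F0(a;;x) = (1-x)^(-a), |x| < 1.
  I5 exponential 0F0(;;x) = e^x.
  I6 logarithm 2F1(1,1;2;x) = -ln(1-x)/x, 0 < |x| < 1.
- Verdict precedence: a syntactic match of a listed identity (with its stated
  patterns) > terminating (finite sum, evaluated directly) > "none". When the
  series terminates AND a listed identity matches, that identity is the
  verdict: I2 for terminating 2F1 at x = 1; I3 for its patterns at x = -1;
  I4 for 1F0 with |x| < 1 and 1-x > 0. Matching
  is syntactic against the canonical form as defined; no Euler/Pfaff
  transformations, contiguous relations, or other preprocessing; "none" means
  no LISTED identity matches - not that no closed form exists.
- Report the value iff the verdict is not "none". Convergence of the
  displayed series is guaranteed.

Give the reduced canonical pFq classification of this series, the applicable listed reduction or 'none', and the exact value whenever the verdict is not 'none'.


Reduced: x = \frac{1}{3}, 1F0, upper = {-\frac{4}{3}}, lower = {-}, C = \frac{1}{2}. Verdict: the I4 binomial reduction applies (the 1F0 binomial series: exponent 4/3, x = \frac{1}{3}). Hence: \frac{1}{2} \cdot \left(\frac{2}{3}\right)^{\frac{4}{3}}.

Key observation: t_0 = \frac{1}{2} here, and striking the common factor k + 1/2 reduces the term (prefactor 1/2).
Consecutive-term ratio: r(k) = \frac{1}{3} * (k-\frac{4}{3}) / [(k+1)] - rational in k. x = \frac{1}{3}; t_0 = \frac{1}{2}; negate the roots.


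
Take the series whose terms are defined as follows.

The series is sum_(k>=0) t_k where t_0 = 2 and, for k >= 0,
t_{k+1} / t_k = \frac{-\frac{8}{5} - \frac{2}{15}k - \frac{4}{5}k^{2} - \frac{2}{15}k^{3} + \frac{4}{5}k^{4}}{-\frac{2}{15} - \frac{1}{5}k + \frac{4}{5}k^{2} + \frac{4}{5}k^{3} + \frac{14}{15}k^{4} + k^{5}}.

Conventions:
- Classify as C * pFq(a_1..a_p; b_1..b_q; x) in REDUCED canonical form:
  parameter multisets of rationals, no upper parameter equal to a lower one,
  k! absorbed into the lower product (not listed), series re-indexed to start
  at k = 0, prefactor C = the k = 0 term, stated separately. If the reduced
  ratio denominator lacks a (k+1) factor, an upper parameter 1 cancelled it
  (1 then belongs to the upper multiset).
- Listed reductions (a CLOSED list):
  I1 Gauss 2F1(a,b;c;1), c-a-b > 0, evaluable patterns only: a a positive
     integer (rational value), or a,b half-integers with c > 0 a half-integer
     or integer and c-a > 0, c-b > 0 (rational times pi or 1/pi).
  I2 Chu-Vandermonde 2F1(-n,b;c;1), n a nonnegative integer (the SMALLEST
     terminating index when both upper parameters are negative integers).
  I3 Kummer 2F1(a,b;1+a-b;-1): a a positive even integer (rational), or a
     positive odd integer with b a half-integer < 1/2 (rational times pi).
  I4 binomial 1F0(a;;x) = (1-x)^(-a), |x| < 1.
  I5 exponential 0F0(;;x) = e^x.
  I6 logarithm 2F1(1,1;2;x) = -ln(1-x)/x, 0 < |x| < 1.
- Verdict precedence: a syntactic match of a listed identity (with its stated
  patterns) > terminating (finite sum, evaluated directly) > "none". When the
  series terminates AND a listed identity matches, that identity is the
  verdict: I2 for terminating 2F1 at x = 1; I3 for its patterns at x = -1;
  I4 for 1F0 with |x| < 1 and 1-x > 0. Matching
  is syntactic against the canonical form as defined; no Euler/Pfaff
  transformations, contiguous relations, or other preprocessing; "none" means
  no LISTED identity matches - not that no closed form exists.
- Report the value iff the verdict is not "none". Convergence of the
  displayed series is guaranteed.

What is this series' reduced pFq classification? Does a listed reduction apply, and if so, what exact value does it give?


Canonical form: C = 2 times 2F2 with upper {-\frac{3}{2}, \frac{4}{3}}, lower {-\frac{2}{5}, \frac{1}{3}}, x = \frac{4}{5}. Verdict: no listed reduction: x = \frac{4}{5} and upper {-\frac{3}{2}, \frac{4}{3}} fail every I1-I6 pattern.

Key step: x = \frac{4}{5} and the expanded ratio factors over Q; C = 2, roots give parameters.
Adjacent-term ratio: r(k) = \frac{4}{5} * (k-\frac{3}{2}) (k+\frac{4}{3}) / [(k-\frac{2}{5}) (k+\frac{1}{3}) (k+1)] ; factor over Q: parameters, x = \frac{4}{5}, and C = 2.


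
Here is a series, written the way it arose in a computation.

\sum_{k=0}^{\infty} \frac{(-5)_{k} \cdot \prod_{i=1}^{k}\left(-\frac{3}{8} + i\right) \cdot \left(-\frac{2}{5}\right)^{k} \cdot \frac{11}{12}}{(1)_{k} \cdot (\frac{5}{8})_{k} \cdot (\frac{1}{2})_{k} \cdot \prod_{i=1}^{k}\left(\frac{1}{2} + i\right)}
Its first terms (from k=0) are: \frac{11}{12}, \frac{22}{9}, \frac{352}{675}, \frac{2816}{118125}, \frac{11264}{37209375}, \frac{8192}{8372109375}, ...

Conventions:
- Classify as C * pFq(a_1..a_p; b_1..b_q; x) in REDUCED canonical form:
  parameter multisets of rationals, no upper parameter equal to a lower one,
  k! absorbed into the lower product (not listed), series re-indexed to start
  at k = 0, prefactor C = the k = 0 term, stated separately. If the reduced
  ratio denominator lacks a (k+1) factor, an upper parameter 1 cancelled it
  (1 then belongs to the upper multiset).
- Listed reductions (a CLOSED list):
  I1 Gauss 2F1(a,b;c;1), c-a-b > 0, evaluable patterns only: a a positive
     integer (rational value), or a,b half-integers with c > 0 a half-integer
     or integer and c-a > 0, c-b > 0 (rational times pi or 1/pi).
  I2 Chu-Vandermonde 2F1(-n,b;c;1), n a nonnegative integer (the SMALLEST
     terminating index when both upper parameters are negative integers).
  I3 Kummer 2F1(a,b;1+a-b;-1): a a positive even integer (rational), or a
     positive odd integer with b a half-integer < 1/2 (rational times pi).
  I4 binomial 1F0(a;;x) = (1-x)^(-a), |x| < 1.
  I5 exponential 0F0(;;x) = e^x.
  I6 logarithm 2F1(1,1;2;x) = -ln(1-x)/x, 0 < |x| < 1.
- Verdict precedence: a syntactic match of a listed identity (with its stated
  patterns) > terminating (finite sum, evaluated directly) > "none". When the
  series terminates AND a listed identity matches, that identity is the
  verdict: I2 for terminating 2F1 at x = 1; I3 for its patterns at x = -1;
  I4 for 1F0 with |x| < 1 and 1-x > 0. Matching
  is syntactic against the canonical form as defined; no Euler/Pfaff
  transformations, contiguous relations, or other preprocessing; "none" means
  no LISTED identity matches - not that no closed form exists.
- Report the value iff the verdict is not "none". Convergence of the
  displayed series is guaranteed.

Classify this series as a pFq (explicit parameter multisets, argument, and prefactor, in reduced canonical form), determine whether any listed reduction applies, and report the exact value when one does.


Canonical form: C = \frac{11}{12} times 1F2 with upper {-5}, lower {\frac{1}{2}, \frac{3}{2}}, x = -\frac{2}{5}. Verdict: terminating (-5 upstairs). 6 nonzero terms in all; added directly. Exact value: \frac{130830465743}{33488437500}.

Key observation: t_0 = \frac{11}{12} here, and (1)_k (prefactor 11/12) is k! itself.
Consecutive-term ratio: r(k) = -\frac{2}{5} * (k-5) / [(k+\frac{1}{2}) (k+\frac{3}{2}) (k+1)] - rational in k, leading ratio -\frac{2}{5}; with t_0 = \frac{11}{12}, classification follows.


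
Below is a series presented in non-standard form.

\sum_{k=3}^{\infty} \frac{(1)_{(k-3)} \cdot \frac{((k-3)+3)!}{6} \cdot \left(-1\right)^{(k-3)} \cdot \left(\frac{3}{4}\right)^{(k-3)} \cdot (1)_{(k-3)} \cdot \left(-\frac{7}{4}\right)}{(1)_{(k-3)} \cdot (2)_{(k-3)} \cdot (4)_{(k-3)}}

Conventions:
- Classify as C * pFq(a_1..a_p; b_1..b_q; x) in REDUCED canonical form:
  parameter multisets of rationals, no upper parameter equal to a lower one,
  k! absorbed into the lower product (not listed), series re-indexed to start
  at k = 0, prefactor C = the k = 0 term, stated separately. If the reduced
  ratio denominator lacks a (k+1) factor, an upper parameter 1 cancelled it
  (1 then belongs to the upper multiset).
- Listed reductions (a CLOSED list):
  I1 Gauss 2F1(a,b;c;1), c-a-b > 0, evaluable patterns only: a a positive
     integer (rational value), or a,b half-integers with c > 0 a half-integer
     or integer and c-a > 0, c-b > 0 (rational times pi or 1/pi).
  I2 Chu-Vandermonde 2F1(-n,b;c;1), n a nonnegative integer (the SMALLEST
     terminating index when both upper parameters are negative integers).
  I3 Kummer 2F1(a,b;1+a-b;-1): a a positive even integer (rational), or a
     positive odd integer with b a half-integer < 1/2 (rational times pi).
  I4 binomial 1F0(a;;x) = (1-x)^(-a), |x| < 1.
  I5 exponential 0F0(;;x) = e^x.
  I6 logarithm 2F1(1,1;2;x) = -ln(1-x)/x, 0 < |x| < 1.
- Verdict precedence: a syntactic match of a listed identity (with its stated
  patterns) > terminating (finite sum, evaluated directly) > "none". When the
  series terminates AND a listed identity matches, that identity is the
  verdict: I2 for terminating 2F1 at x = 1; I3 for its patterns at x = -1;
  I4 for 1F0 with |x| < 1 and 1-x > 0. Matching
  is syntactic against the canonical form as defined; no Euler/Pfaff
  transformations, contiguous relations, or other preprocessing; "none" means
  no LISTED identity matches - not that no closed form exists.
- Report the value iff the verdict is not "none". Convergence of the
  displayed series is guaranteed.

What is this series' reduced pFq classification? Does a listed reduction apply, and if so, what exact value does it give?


x = -\frac{3}{4} here; the reduced form reads 2F1, upper {1, 1}, lower {2}, C = -\frac{7}{4}. Verdict (x = -\frac{3}{4}): logarithm (I6) applies (the logarithm: parameters (1,1;2), x = -\frac{3}{4}). Hence: \left(-\frac{7}{3}\right) \cdot \ln\left(\frac{7}{4}\right).

Key observation: with t_0 = -\frac{7}{4}, (1)_k (C = -7/4) is k! itself.
Step ratio: r(k) = -\frac{3}{4} * (k+1) (k+1) / [(k+2) (k+1)] - rational in k, leading ratio -\frac{3}{4}; with t_0 = -\frac{7}{4}, classification follows.


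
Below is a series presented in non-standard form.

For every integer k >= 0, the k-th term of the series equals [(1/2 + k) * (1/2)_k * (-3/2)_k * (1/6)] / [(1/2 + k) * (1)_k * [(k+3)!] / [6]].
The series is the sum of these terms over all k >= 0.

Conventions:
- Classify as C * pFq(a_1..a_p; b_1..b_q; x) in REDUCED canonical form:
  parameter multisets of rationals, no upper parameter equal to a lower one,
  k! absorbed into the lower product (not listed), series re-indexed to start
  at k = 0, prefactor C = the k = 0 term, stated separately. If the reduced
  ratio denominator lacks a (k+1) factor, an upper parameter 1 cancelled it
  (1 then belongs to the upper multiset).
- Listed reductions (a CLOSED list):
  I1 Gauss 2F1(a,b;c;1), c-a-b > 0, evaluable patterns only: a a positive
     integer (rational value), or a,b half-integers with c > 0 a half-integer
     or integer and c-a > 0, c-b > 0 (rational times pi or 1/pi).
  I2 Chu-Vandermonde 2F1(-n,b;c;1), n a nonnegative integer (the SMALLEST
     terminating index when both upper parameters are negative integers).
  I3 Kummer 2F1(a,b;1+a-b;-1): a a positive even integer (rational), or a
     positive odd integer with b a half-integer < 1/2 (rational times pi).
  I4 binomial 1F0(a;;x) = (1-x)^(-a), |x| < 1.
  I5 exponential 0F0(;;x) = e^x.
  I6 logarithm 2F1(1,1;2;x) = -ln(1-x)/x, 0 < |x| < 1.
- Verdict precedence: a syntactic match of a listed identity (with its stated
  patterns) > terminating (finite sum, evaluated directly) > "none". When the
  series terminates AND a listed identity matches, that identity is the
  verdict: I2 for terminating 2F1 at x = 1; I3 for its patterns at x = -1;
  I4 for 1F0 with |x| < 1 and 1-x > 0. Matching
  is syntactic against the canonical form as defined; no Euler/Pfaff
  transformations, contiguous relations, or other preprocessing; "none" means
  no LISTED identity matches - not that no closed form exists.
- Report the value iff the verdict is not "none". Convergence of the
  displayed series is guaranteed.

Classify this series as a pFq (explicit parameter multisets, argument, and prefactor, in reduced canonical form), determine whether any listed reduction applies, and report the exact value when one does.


Classification (C = 1/6): 2F1 with upper {-3/2, 1/2}, lower {4}, argument x = 1. Verdict (x = 1): Gauss's theorem I1 (half-integer case) applies (x = 1; upper {-3/2, 1/2} half-integers, c = 4 in the evaluable pattern). Hence: (2048/4725) / pi.

First insight: with t_0 = 1/6, the denominator's factorial ratio (prefactor 1/6) is a lower Pochhammer.
Adjacent-term ratio: r(k) = 1 * (k-3/2) (k+1/2) / [(k+4) (k+1)] - poly over poly, x = 1 from leading terms; C = 1/6 at k = 0.


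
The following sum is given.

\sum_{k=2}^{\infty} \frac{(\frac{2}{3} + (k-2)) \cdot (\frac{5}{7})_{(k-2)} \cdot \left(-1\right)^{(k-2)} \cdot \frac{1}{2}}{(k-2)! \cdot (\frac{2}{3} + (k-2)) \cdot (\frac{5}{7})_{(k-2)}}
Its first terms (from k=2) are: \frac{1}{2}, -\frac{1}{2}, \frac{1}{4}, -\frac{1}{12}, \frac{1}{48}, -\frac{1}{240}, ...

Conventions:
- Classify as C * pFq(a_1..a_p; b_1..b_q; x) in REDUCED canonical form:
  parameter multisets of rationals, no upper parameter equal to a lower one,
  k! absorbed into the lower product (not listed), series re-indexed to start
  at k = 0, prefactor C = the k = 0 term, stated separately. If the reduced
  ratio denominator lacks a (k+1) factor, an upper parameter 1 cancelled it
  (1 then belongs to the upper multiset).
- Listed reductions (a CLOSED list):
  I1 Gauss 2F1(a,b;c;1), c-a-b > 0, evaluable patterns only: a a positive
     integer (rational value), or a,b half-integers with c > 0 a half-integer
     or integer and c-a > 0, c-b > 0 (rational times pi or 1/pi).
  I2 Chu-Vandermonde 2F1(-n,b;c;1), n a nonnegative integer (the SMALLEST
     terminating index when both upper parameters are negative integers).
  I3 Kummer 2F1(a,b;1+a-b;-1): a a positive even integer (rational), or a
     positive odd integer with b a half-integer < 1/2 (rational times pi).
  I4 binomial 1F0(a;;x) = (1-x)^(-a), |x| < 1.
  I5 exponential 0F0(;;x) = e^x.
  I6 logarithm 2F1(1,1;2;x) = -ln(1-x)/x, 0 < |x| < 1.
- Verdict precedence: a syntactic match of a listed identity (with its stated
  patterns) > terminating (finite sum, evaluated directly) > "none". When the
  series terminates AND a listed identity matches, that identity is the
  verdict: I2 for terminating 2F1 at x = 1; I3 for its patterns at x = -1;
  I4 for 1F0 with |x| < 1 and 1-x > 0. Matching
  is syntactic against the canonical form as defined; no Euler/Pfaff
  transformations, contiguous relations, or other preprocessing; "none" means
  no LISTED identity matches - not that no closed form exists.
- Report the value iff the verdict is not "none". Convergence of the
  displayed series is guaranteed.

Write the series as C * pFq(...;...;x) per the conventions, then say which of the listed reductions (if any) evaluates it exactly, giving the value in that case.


Prefactor \frac{1}{2}, argument -1: 0F0 with upper {-} over lower {-}. Verdict: this is the exponential series (I5) (the 0F0 exponential series at x = -1). Exact value: \frac{1}{2} \cdot e^{-1}.

Key step: t_0 = \frac{1}{2} here, and striking the common factor k + 2/3 reduces the term (C = 1/2, x = -1).
Ratio: r(k) = -1 * 1 / [(k+1)] - rational in k, leading ratio -1; with t_0 = \frac{1}{2}, classification follows.
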